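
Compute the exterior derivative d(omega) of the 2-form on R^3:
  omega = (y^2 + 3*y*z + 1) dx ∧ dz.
d(omega) = (-2*y - 3*z) dx ∧ dy ∧ dz

For a 2-form omega = sum_{i<j} g_{ij} dx_i ∧ dx_j, the exterior derivative is
  d(omega) = sum_{i<j} d(g_{ij}) ∧ dx_i ∧ dx_j = sum_{i<j, k} (∂g_{ij}/∂x_k) dx_k ∧ dx_i ∧ dx_j.
Expand each term, using dx_k ∧ dx_i ∧ dx_j = sgn(permutation) dx_{(a)} ∧ dx_{(b)} ∧ dx_{(c)} with (a < b < c) sorted:
  d(y^2 + 3*y*z + 1) includes (∂/∂y)(y^2 + 3*y*z + 1) dy = (2*y + 3*z) dy, which multiplied by dx ∧ dz gives (-2*y - 3*z) dx ∧ dy ∧ dz
Collecting like 3-forms: d(omega) = (-2*y - 3*z) dx ∧ dy ∧ dz.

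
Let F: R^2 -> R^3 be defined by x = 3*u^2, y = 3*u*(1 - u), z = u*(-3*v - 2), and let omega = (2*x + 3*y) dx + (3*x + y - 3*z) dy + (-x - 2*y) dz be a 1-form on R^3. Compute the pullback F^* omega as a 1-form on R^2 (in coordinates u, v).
F^* omega = (3*u*(-18*u^2 - 21*u*v + 4*u + 15*v + 13)) du + (9*u^2*(2 - u)) dv

Using F^*(f dg) = (f ∘ F) d(g ∘ F), substitute each coordinate x_i by F_i(u, v) in f_i, and replace dx_i by d F_i = (∂F_i/∂u) du + (∂F_i/∂v) dv.
  For the x component: f_1(F) = 3*u*(3 - u); d F_1 = (6*u) du + (0) dv
  For the y component: f_2(F) = 3*u*(2*u + 3*v + 3); d F_2 = (3 - 6*u) du + (0) dv
  For the z component: f_3(F) = 3*u*(u - 2); d F_3 = (-3*v - 2) du + (-3*u) dv
Combining and collecting du, dv coefficients:
  coeff of du: 3*u*(-18*u^2 - 21*u*v + 4*u + 15*v + 13)
  coeff of dv: 9*u^2*(2 - u)
F^* omega = (3*u*(-18*u^2 - 21*u*v + 4*u + 15*v + 13)) du + (9*u^2*(2 - u)) dv.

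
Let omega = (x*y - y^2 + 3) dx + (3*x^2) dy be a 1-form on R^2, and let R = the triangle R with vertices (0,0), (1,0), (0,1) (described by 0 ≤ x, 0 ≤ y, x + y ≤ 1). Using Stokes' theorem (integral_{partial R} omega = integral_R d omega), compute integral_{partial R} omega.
integral_(partial R) omega = 7/6

Stokes: integral_partial_R omega = integral_R d omega with d omega = (∂Q/∂x - ∂P/∂y) dx ∧ dy.
  ∂Q/∂x = 6*x
  ∂P/∂y = x - 2*y
  integrand = ∂Q/∂x - ∂P/∂y = 5*x + 2*y.
Integrating over R: integral_0^1 integral_0^{1-x} (5*x + 2*y) dy dx = 7/6.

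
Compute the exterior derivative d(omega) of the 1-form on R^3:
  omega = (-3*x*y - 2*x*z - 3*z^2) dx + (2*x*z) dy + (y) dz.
d(omega) = (3*x + 2*z) dx ∧ dy + (2*x + 6*z) dx ∧ dz + (1 - 2*x) dy ∧ dz

For a 1-form omega = sum_i f_i dx_i, the exterior derivative is
  d(omega) = sum_{i < j} (∂f_j/∂x_i - ∂f_i/∂x_j) dx_i ∧ dx_j.
  coefficient of dx ∧ dy: ∂f_2/∂x - ∂f_1/∂y = ∂(2*x*z)/∂x - ∂(-3*x*y - 2*x*z - 3*z^2)/∂y = 3*x + 2*z
  coefficient of dx ∧ dz: ∂f_3/∂x - ∂f_1/∂z = ∂(y)/∂x - ∂(-3*x*y - 2*x*z - 3*z^2)/∂z = 2*x + 6*z
  coefficient of dy ∧ dz: ∂f_3/∂y - ∂f_2/∂z = ∂(y)/∂y - ∂(2*x*z)/∂z = 1 - 2*x
Assembling: d(omega) = (3*x + 2*z) dx ∧ dy + (2*x + 6*z) dx ∧ dz + (1 - 2*x) dy ∧ dz.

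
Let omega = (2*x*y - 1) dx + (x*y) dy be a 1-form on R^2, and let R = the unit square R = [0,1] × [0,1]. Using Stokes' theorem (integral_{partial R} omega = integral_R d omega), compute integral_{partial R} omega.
integral_(partial R) omega = -1/2

Stokes: integral_partial_R omega = integral_R d omega with d omega = (∂Q/∂x - ∂P/∂y) dx ∧ dy.
  ∂Q/∂x = y
  ∂P/∂y = 2*x
  integrand = ∂Q/∂x - ∂P/∂y = -2*x + y.
Integrating over R: integral_0^1 integral_0^1 (-2*x + y) dx dy = -1/2.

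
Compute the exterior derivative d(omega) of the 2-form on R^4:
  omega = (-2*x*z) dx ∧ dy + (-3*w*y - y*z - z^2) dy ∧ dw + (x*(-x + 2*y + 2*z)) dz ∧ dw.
d(omega) = (-2*x) dx ∧ dy ∧ dz + (2*x + y + 2*z) dy ∧ dz ∧ dw + (-2*x + 2*y + 2*z) dx ∧ dz ∧ dw

For a 2-form omega = sum_{i<j} g_{ij} dx_i ∧ dx_j, the exterior derivative is
  d(omega) = sum_{i<j} d(g_{ij}) ∧ dx_i ∧ dx_j = sum_{i<j, k} (∂g_{ij}/∂x_k) dx_k ∧ dx_i ∧ dx_j.
Expand each term, using dx_k ∧ dx_i ∧ dx_j = sgn(permutation) dx_{(a)} ∧ dx_{(b)} ∧ dx_{(c)} with (a < b < c) sorted:
  d(-2*x*z) includes (∂/∂z)(-2*x*z) dz = (-2*x) dz, which multiplied by dx ∧ dy gives (-2*x) dx ∧ dy ∧ dz
  d(-3*w*y - y*z - z^2) includes (∂/∂z)(-3*w*y - y*z - z^2) dz = (-y - 2*z) dz, which multiplied by dy ∧ dw gives (y + 2*z) dy ∧ dz ∧ dw
  d(x*(-x + 2*y + 2*z)) includes (∂/∂x)(x*(-x + 2*y + 2*z)) dx = (-2*x + 2*y + 2*z) dx, which multiplied by dz ∧ dw gives (-2*x + 2*y + 2*z) dx ∧ dz ∧ dw
  d(x*(-x + 2*y + 2*z)) includes (∂/∂y)(x*(-x + 2*y + 2*z)) dy = (2*x) dy, which multiplied by dz ∧ dw gives (2*x) dy ∧ dz ∧ dw
Collecting like 3-forms: d(omega) = (-2*x) dx ∧ dy ∧ dz + (2*x + y + 2*z) dy ∧ dz ∧ dw + (-2*x + 2*y + 2*z) dx ∧ dz ∧ dw.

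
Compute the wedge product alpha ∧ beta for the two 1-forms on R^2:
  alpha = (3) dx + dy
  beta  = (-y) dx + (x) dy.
alpha ∧ beta = (3*x + y) dx ∧ dy

Distribute the wedge, using dx_i ∧ dx_j = -dx_j ∧ dx_i and dx_i ∧ dx_i = 0. For each pair (i, j) with i < j, the coefficient of dx_i ∧ dx_j in alpha ∧ beta is (alpha_i * beta_j - alpha_j * beta_i). Collecting: alpha ∧ beta = (3*x + y) dx ∧ dy.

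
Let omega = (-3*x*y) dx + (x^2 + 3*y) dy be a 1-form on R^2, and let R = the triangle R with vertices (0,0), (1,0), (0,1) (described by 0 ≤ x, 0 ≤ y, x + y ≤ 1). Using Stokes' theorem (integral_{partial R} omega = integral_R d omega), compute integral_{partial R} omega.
integral_(partial R) omega = 5/6

Stokes: integral_partial_R omega = integral_R d omega with d omega = (∂Q/∂x - ∂P/∂y) dx ∧ dy.
  ∂Q/∂x = 2*x
  ∂P/∂y = -3*x
  integrand = ∂Q/∂x - ∂P/∂y = 5*x.
Integrating over R: integral_0^1 integral_0^{1-x} (5*x) dy dx = 5/6.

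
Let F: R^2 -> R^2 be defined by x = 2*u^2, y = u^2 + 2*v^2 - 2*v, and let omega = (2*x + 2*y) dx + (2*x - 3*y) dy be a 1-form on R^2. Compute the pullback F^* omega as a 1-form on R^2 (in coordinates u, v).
F^* omega = (2*u*(13*u^2 + 2*v^2 - 2*v)) du + (4*u^2*v - 2*u^2 - 24*v^3 + 36*v^2 - 12*v) dv

Using F^*(f dg) = (f ∘ F) d(g ∘ F), substitute each coordinate x_i by F_i(u, v) in f_i, and replace dx_i by d F_i = (∂F_i/∂u) du + (∂F_i/∂v) dv.
  For the x component: f_1(F) = 6*u^2 + 4*v^2 - 4*v; d F_1 = (4*u) du + (0) dv
  For the y component: f_2(F) = u^2 - 6*v^2 + 6*v; d F_2 = (2*u) du + (4*v - 2) dv
Combining and collecting du, dv coefficients:
  coeff of du: 2*u*(13*u^2 + 2*v^2 - 2*v)
  coeff of dv: 4*u^2*v - 2*u^2 - 24*v^3 + 36*v^2 - 12*v
F^* omega = (2*u*(13*u^2 + 2*v^2 - 2*v)) du + (4*u^2*v - 2*u^2 - 24*v^3 + 36*v^2 - 12*v) dv.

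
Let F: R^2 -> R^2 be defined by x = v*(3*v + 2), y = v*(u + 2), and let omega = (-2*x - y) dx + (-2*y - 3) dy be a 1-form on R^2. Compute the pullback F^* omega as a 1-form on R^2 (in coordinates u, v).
F^* omega = (v*(-2*u*v - 4*v - 3)) du + (-2*u^2*v - 6*u*v^2 - 10*u*v - 3*u - 36*v^3 - 48*v^2 - 20*v - 6) dv

Using F^*(f dg) = (f ∘ F) d(g ∘ F), substitute each coordinate x_i by F_i(u, v) in f_i, and replace dx_i by d F_i = (∂F_i/∂u) du + (∂F_i/∂v) dv.
  For the x component: f_1(F) = v*(-u - 6*v - 6); d F_1 = (0) du + (6*v + 2) dv
  For the y component: f_2(F) = -2*u*v - 4*v - 3; d F_2 = (v) du + (u + 2) dv
Combining and collecting du, dv coefficients:
  coeff of du: v*(-2*u*v - 4*v - 3)
  coeff of dv: -2*u^2*v - 6*u*v^2 - 10*u*v - 3*u - 36*v^3 - 48*v^2 - 20*v - 6
F^* omega = (v*(-2*u*v - 4*v - 3)) du + (-2*u^2*v - 6*u*v^2 - 10*u*v - 3*u - 36*v^3 - 48*v^2 - 20*v - 6) dv.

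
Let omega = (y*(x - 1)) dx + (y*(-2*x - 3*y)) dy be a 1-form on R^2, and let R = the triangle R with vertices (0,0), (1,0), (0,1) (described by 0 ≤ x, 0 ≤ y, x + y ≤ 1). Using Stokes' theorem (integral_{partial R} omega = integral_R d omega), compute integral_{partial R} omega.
integral_(partial R) omega = 0

Stokes: integral_partial_R omega = integral_R d omega with d omega = (∂Q/∂x - ∂P/∂y) dx ∧ dy.
  ∂Q/∂x = -2*y
  ∂P/∂y = x - 1
  integrand = ∂Q/∂x - ∂P/∂y = -x - 2*y + 1.
Integrating over R: integral_0^1 integral_0^{1-x} (-x - 2*y + 1) dy dx = 0.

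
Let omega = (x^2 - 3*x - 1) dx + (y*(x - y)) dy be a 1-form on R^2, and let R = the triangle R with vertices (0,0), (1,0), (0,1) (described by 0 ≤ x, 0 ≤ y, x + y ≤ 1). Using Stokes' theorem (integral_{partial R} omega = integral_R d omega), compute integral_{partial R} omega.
integral_(partial R) omega = 1/6

Stokes: integral_partial_R omega = integral_R d omega with d omega = (∂Q/∂x - ∂P/∂y) dx ∧ dy.
  ∂Q/∂x = y
  ∂P/∂y = 0
  integrand = ∂Q/∂x - ∂P/∂y = y.
Integrating over R: integral_0^1 integral_0^{1-x} (y) dy dx = 1/6.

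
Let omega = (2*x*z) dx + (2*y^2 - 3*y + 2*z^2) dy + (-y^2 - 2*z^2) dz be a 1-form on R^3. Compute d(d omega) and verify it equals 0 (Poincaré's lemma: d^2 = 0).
d(d omega) = 0

Step 1: d omega = sum_{i<j} (∂f_j/∂x_i - ∂f_i/∂x_j) dx_i ∧ dx_j:
  coeff of dx ∧ dy: 0
  coeff of dx ∧ dz: -2*x
  coeff of dy ∧ dz: -2*y - 4*z
Step 2: Apply d again to each 2-form coefficient. The only possible 3-form in R^3 is dx ∧ dy ∧ dz, with coefficient
  ∂(coeff of dy∧dz)/∂x - ∂(coeff of dx∧dz)/∂y + ∂(coeff of dx∧dy)/∂z
  = ∂/∂x (-2*y - 4*z) - ∂/∂y (-2*x) + ∂/∂z (0).
Each of these terms simplifies to sums of mixed partials that cancel in pairs. The result is 0 (by equality of mixed partials for smooth functions — Schwarz / Clairaut).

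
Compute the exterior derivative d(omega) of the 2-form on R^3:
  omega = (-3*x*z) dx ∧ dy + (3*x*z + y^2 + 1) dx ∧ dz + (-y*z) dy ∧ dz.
d(omega) = (-3*x - 2*y) dx ∧ dy ∧ dz

For a 2-form omega = sum_{i<j} g_{ij} dx_i ∧ dx_j, the exterior derivative is
  d(omega) = sum_{i<j} d(g_{ij}) ∧ dx_i ∧ dx_j = sum_{i<j, k} (∂g_{ij}/∂x_k) dx_k ∧ dx_i ∧ dx_j.
Expand each term, using dx_k ∧ dx_i ∧ dx_j = sgn(permutation) dx_{(a)} ∧ dx_{(b)} ∧ dx_{(c)} with (a < b < c) sorted:
  d(-3*x*z) includes (∂/∂z)(-3*x*z) dz = (-3*x) dz, which multiplied by dx ∧ dy gives (-3*x) dx ∧ dy ∧ dz
  d(3*x*z + y^2 + 1) includes (∂/∂y)(3*x*z + y^2 + 1) dy = (2*y) dy, which multiplied by dx ∧ dz gives (-2*y) dx ∧ dy ∧ dz
Collecting like 3-forms: d(omega) = (-3*x - 2*y) dx ∧ dy ∧ dz.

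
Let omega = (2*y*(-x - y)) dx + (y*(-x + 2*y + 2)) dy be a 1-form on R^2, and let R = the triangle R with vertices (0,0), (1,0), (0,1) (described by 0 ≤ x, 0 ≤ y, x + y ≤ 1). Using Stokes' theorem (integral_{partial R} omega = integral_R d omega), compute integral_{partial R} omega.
integral_(partial R) omega = 5/6

Stokes: integral_partial_R omega = integral_R d omega with d omega = (∂Q/∂x - ∂P/∂y) dx ∧ dy.
  ∂Q/∂x = -y
  ∂P/∂y = -2*x - 4*y
  integrand = ∂Q/∂x - ∂P/∂y = 2*x + 3*y.
Integrating over R: integral_0^1 integral_0^{1-x} (2*x + 3*y) dy dx = 5/6.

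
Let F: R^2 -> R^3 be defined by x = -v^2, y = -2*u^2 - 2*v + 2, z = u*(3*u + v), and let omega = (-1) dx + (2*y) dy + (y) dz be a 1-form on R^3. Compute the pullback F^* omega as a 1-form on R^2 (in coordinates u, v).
F^* omega = (4*u^3 - 2*u^2*v + 4*u*v - 4*u - 2*v^2 + 2*v) du + (-2*u^3 + 8*u^2 - 2*u*v + 2*u + 10*v - 8) dv

Using F^*(f dg) = (f ∘ F) d(g ∘ F), substitute each coordinate x_i by F_i(u, v) in f_i, and replace dx_i by d F_i = (∂F_i/∂u) du + (∂F_i/∂v) dv.
  For the x component: f_1(F) = -1; d F_1 = (0) du + (-2*v) dv
  For the y component: f_2(F) = -4*u^2 - 4*v + 4; d F_2 = (-4*u) du + (-2) dv
  For the z component: f_3(F) = -2*u^2 - 2*v + 2; d F_3 = (6*u + v) du + (u) dv
Combining and collecting du, dv coefficients:
  coeff of du: 4*u^3 - 2*u^2*v + 4*u*v - 4*u - 2*v^2 + 2*v
  coeff of dv: -2*u^3 + 8*u^2 - 2*u*v + 2*u + 10*v - 8
F^* omega = (4*u^3 - 2*u^2*v + 4*u*v - 4*u - 2*v^2 + 2*v) du + (-2*u^3 + 8*u^2 - 2*u*v + 2*u + 10*v - 8) dv.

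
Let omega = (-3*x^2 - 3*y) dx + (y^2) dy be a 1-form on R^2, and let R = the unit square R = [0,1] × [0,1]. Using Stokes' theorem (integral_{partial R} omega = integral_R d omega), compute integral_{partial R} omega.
integral_(partial R) omega = 3

Stokes: integral_partial_R omega = integral_R d omega with d omega = (∂Q/∂x - ∂P/∂y) dx ∧ dy.
  ∂Q/∂x = 0
  ∂P/∂y = -3
  integrand = ∂Q/∂x - ∂P/∂y = 3.
Integrating over R: integral_0^1 integral_0^1 (3) dx dy = 3.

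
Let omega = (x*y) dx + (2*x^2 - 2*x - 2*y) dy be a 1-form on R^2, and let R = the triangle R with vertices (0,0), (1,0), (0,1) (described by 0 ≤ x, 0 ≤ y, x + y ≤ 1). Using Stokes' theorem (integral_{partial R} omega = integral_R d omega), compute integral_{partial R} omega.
integral_(partial R) omega = -1/2

Stokes: integral_partial_R omega = integral_R d omega with d omega = (∂Q/∂x - ∂P/∂y) dx ∧ dy.
  ∂Q/∂x = 4*x - 2
  ∂P/∂y = x
  integrand = ∂Q/∂x - ∂P/∂y = 3*x - 2.
Integrating over R: integral_0^1 integral_0^{1-x} (3*x - 2) dy dx = -1/2.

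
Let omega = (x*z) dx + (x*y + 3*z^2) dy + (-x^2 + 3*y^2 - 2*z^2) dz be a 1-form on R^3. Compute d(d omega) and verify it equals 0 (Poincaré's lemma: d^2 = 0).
d(d omega) = 0

Step 1: d omega = sum_{i<j} (∂f_j/∂x_i - ∂f_i/∂x_j) dx_i ∧ dx_j:
  coeff of dx ∧ dy: y
  coeff of dx ∧ dz: -3*x
  coeff of dy ∧ dz: 6*y - 6*z
Step 2: Apply d again to each 2-form coefficient. The only possible 3-form in R^3 is dx ∧ dy ∧ dz, with coefficient
  ∂(coeff of dy∧dz)/∂x - ∂(coeff of dx∧dz)/∂y + ∂(coeff of dx∧dy)/∂z
  = ∂/∂x (6*y - 6*z) - ∂/∂y (-3*x) + ∂/∂z (y).
Each of these terms simplifies to sums of mixed partials that cancel in pairs. The result is 0 (by equality of mixed partials for smooth functions — Schwarz / Clairaut).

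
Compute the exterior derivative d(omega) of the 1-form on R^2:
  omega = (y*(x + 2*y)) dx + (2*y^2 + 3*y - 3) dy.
d(omega) = (-x - 4*y) dx ∧ dy

For a 1-form omega = sum_i f_i dx_i, the exterior derivative is
  d(omega) = sum_{i < j} (∂f_j/∂x_i - ∂f_i/∂x_j) dx_i ∧ dx_j.
  coefficient of dx ∧ dy: ∂f_2/∂x - ∂f_1/∂y = ∂(2*y^2 + 3*y - 3)/∂x - ∂(y*(x + 2*y))/∂y = -x - 4*y
Assembling: d(omega) = (-x - 4*y) dx ∧ dy.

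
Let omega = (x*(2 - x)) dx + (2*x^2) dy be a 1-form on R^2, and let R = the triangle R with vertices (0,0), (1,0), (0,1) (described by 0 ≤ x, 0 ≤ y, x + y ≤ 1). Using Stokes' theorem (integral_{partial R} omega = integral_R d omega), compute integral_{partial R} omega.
integral_(partial R) omega = 2/3

Stokes: integral_partial_R omega = integral_R d omega with d omega = (∂Q/∂x - ∂P/∂y) dx ∧ dy.
  ∂Q/∂x = 4*x
  ∂P/∂y = 0
  integrand = ∂Q/∂x - ∂P/∂y = 4*x.
Integrating over R: integral_0^1 integral_0^{1-x} (4*x) dy dx = 2/3.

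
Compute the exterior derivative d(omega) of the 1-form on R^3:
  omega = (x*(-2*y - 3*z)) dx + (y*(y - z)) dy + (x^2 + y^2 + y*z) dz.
d(omega) = (2*x) dx ∧ dy + (5*x) dx ∧ dz + (3*y + z) dy ∧ dz

For a 1-form omega = sum_i f_i dx_i, the exterior derivative is
  d(omega) = sum_{i < j} (∂f_j/∂x_i - ∂f_i/∂x_j) dx_i ∧ dx_j.
  coefficient of dx ∧ dy: ∂f_2/∂x - ∂f_1/∂y = ∂(y*(y - z))/∂x - ∂(x*(-2*y - 3*z))/∂y = 2*x
  coefficient of dx ∧ dz: ∂f_3/∂x - ∂f_1/∂z = ∂(x^2 + y^2 + y*z)/∂x - ∂(x*(-2*y - 3*z))/∂z = 5*x
  coefficient of dy ∧ dz: ∂f_3/∂y - ∂f_2/∂z = ∂(x^2 + y^2 + y*z)/∂y - ∂(y*(y - z))/∂z = 3*y + z
Assembling: d(omega) = (2*x) dx ∧ dy + (5*x) dx ∧ dz + (3*y + z) dy ∧ dz.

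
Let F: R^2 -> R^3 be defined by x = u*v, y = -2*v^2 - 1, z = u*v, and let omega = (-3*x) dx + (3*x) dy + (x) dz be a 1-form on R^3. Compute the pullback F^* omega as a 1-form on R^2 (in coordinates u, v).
F^* omega = (-2*u*v^2) du + (2*u*v*(-u - 6*v)) dv

Using F^*(f dg) = (f ∘ F) d(g ∘ F), substitute each coordinate x_i by F_i(u, v) in f_i, and replace dx_i by d F_i = (∂F_i/∂u) du + (∂F_i/∂v) dv.
  For the x component: f_1(F) = -3*u*v; d F_1 = (v) du + (u) dv
  For the y component: f_2(F) = 3*u*v; d F_2 = (0) du + (-4*v) dv
  For the z component: f_3(F) = u*v; d F_3 = (v) du + (u) dv
Combining and collecting du, dv coefficients:
  coeff of du: -2*u*v^2
  coeff of dv: 2*u*v*(-u - 6*v)
F^* omega = (-2*u*v^2) du + (2*u*v*(-u - 6*v)) dv.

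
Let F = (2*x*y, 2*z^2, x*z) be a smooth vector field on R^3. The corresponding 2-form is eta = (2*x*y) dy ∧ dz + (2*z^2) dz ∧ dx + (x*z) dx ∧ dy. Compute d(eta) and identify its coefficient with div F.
d(eta) = (x + 2*y) dx ∧ dy ∧ dz; div F = x + 2*y

For a 2-form in R^3 of the form above, applying d gives a 3-form with coefficient ∂P/∂x + ∂Q/∂y + ∂R/∂z:
  ∂P/∂x = 2*y
  ∂Q/∂y = 0
  ∂R/∂z = x
Sum = x + 2*y, which is exactly div F.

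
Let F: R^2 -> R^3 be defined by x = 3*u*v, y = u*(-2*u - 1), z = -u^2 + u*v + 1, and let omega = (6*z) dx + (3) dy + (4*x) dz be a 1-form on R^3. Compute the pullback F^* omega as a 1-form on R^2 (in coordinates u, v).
F^* omega = (-42*u^2*v + 30*u*v^2 - 12*u + 18*v - 3) du + (6*u*(-3*u^2 + 5*u*v + 3)) dv

Using F^*(f dg) = (f ∘ F) d(g ∘ F), substitute each coordinate x_i by F_i(u, v) in f_i, and replace dx_i by d F_i = (∂F_i/∂u) du + (∂F_i/∂v) dv.
  For the x component: f_1(F) = -6*u^2 + 6*u*v + 6; d F_1 = (3*v) du + (3*u) dv
  For the y component: f_2(F) = 3; d F_2 = (-4*u - 1) du + (0) dv
  For the z component: f_3(F) = 12*u*v; d F_3 = (-2*u + v) du + (u) dv
Combining and collecting du, dv coefficients:
  coeff of du: -42*u^2*v + 30*u*v^2 - 12*u + 18*v - 3
  coeff of dv: 6*u*(-3*u^2 + 5*u*v + 3)
F^* omega = (-42*u^2*v + 30*u*v^2 - 12*u + 18*v - 3) du + (6*u*(-3*u^2 + 5*u*v + 3)) dv.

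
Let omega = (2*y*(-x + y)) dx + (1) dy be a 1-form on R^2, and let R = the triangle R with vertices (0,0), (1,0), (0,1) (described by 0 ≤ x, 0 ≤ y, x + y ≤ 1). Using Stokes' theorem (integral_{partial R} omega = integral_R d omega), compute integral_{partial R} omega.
integral_(partial R) omega = -1/3

Stokes: integral_partial_R omega = integral_R d omega with d omega = (∂Q/∂x - ∂P/∂y) dx ∧ dy.
  ∂Q/∂x = 0
  ∂P/∂y = -2*x + 4*y
  integrand = ∂Q/∂x - ∂P/∂y = 2*x - 4*y.
Integrating over R: integral_0^1 integral_0^{1-x} (2*x - 4*y) dy dx = -1/3.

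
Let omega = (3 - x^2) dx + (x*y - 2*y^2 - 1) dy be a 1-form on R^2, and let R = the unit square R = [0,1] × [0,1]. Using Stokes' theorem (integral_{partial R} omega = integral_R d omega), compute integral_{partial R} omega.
integral_(partial R) omega = 1/2

Stokes: integral_partial_R omega = integral_R d omega with d omega = (∂Q/∂x - ∂P/∂y) dx ∧ dy.
  ∂Q/∂x = y
  ∂P/∂y = 0
  integrand = ∂Q/∂x - ∂P/∂y = y.
Integrating over R: integral_0^1 integral_0^1 (y) dx dy = 1/2.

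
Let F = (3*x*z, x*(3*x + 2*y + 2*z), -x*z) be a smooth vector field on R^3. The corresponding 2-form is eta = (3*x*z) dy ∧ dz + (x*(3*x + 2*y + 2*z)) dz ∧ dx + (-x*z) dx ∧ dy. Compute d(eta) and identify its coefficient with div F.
d(eta) = (x + 3*z) dx ∧ dy ∧ dz; div F = x + 3*z

For a 2-form in R^3 of the form above, applying d gives a 3-form with coefficient ∂P/∂x + ∂Q/∂y + ∂R/∂z:
  ∂P/∂x = 3*z
  ∂Q/∂y = 2*x
  ∂R/∂z = -x
Sum = x + 3*z, which is exactly div F.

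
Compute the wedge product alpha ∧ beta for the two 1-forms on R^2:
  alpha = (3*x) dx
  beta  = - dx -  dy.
alpha ∧ beta = (-3*x) dx ∧ dy

Distribute the wedge, using dx_i ∧ dx_j = -dx_j ∧ dx_i and dx_i ∧ dx_i = 0. For each pair (i, j) with i < j, the coefficient of dx_i ∧ dx_j in alpha ∧ beta is (alpha_i * beta_j - alpha_j * beta_i). Collecting: alpha ∧ beta = (-3*x) dx ∧ dy.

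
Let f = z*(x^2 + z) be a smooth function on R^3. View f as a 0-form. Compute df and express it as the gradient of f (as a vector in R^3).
df = (2*x*z) dx + (0) dy + (x^2 + 2*z) dz; grad f = (2*x*z, 0, x^2 + 2*z)

For a 0-form f, d f = (∂f/∂x) dx + (∂f/∂y) dy + (∂f/∂z) dz. The components of the vector representation are exactly the entries of grad f in Cartesian coordinates:
  ∂f/∂x = 2*x*z
  ∂f/∂y = 0
  ∂f/∂z = x^2 + 2*z.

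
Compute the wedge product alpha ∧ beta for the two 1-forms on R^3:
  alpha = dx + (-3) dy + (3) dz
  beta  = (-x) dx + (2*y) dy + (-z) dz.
alpha ∧ beta = (-3*x + 2*y) dx ∧ dy + (3*x - z) dx ∧ dz + (-6*y + 3*z) dy ∧ dz

Distribute the wedge, using dx_i ∧ dx_j = -dx_j ∧ dx_i and dx_i ∧ dx_i = 0. For each pair (i, j) with i < j, the coefficient of dx_i ∧ dx_j in alpha ∧ beta is (alpha_i * beta_j - alpha_j * beta_i). Collecting: alpha ∧ beta = (-3*x + 2*y) dx ∧ dy + (3*x - z) dx ∧ dz + (-6*y + 3*z) dy ∧ dz.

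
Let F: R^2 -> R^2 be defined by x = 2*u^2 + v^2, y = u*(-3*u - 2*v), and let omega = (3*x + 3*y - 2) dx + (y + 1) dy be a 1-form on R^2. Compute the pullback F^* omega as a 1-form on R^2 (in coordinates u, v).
F^* omega = (6*u^3 - 6*u^2*v + 16*u*v^2 - 14*u - 2*v) du + (6*u^3 - 2*u^2*v - 12*u*v^2 - 2*u + 6*v^3 - 4*v) dv

Using F^*(f dg) = (f ∘ F) d(g ∘ F), substitute each coordinate x_i by F_i(u, v) in f_i, and replace dx_i by d F_i = (∂F_i/∂u) du + (∂F_i/∂v) dv.
  For the x component: f_1(F) = -3*u^2 - 6*u*v + 3*v^2 - 2; d F_1 = (4*u) du + (2*v) dv
  For the y component: f_2(F) = -3*u^2 - 2*u*v + 1; d F_2 = (-6*u - 2*v) du + (-2*u) dv
Combining and collecting du, dv coefficients:
  coeff of du: 6*u^3 - 6*u^2*v + 16*u*v^2 - 14*u - 2*v
  coeff of dv: 6*u^3 - 2*u^2*v - 12*u*v^2 - 2*u + 6*v^3 - 4*v
F^* omega = (6*u^3 - 6*u^2*v + 16*u*v^2 - 14*u - 2*v) du + (6*u^3 - 2*u^2*v - 12*u*v^2 - 2*u + 6*v^3 - 4*v) dv.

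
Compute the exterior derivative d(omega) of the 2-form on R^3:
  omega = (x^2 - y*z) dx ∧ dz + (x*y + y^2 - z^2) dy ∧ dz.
d(omega) = (y + z) dx ∧ dy ∧ dz

For a 2-form omega = sum_{i<j} g_{ij} dx_i ∧ dx_j, the exterior derivative is
  d(omega) = sum_{i<j} d(g_{ij}) ∧ dx_i ∧ dx_j = sum_{i<j, k} (∂g_{ij}/∂x_k) dx_k ∧ dx_i ∧ dx_j.
Expand each term, using dx_k ∧ dx_i ∧ dx_j = sgn(permutation) dx_{(a)} ∧ dx_{(b)} ∧ dx_{(c)} with (a < b < c) sorted:
  d(x^2 - y*z) includes (∂/∂y)(x^2 - y*z) dy = (-z) dy, which multiplied by dx ∧ dz gives (z) dx ∧ dy ∧ dz
  d(x*y + y^2 - z^2) includes (∂/∂x)(x*y + y^2 - z^2) dx = (y) dx, which multiplied by dy ∧ dz gives (y) dx ∧ dy ∧ dz
Collecting like 3-forms: d(omega) = (y + z) dx ∧ dy ∧ dz.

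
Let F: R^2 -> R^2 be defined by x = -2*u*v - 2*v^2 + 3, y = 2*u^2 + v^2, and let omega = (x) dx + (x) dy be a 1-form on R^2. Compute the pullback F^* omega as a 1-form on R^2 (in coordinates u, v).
F^* omega = (-8*u^2*v - 4*u*v^2 + 12*u + 4*v^3 - 6*v) du + (4*u^2*v + 8*u*v^2 - 6*u + 4*v^3 - 6*v) dv

Using F^*(f dg) = (f ∘ F) d(g ∘ F), substitute each coordinate x_i by F_i(u, v) in f_i, and replace dx_i by d F_i = (∂F_i/∂u) du + (∂F_i/∂v) dv.
  For the x component: f_1(F) = -2*u*v - 2*v^2 + 3; d F_1 = (-2*v) du + (-2*u - 4*v) dv
  For the y component: f_2(F) = -2*u*v - 2*v^2 + 3; d F_2 = (4*u) du + (2*v) dv
Combining and collecting du, dv coefficients:
  coeff of du: -8*u^2*v - 4*u*v^2 + 12*u + 4*v^3 - 6*v
  coeff of dv: 4*u^2*v + 8*u*v^2 - 6*u + 4*v^3 - 6*v
F^* omega = (-8*u^2*v - 4*u*v^2 + 12*u + 4*v^3 - 6*v) du + (4*u^2*v + 8*u*v^2 - 6*u + 4*v^3 - 6*v) dv.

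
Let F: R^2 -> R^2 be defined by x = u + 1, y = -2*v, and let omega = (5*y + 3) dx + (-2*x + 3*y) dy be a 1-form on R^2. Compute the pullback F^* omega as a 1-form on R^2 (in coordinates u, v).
F^* omega = (3 - 10*v) du + (4*u + 12*v + 4) dv

Using F^*(f dg) = (f ∘ F) d(g ∘ F), substitute each coordinate x_i by F_i(u, v) in f_i, and replace dx_i by d F_i = (∂F_i/∂u) du + (∂F_i/∂v) dv.
  For the x component: f_1(F) = 3 - 10*v; d F_1 = (1) du + (0) dv
  For the y component: f_2(F) = -2*u - 6*v - 2; d F_2 = (0) du + (-2) dv
Combining and collecting du, dv coefficients:
  coeff of du: 3 - 10*v
  coeff of dv: 4*u + 12*v + 4
F^* omega = (3 - 10*v) du + (4*u + 12*v + 4) dv.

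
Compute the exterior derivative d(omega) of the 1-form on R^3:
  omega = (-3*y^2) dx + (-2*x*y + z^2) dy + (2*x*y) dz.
d(omega) = (4*y) dx ∧ dy + (2*y) dx ∧ dz + (2*x - 2*z) dy ∧ dz

For a 1-form omega = sum_i f_i dx_i, the exterior derivative is
  d(omega) = sum_{i < j} (∂f_j/∂x_i - ∂f_i/∂x_j) dx_i ∧ dx_j.
  coefficient of dx ∧ dy: ∂f_2/∂x - ∂f_1/∂y = ∂(-2*x*y + z^2)/∂x - ∂(-3*y^2)/∂y = 4*y
  coefficient of dx ∧ dz: ∂f_3/∂x - ∂f_1/∂z = ∂(2*x*y)/∂x - ∂(-3*y^2)/∂z = 2*y
  coefficient of dy ∧ dz: ∂f_3/∂y - ∂f_2/∂z = ∂(2*x*y)/∂y - ∂(-2*x*y + z^2)/∂z = 2*x - 2*z
Assembling: d(omega) = (4*y) dx ∧ dy + (2*y) dx ∧ dz + (2*x - 2*z) dy ∧ dz.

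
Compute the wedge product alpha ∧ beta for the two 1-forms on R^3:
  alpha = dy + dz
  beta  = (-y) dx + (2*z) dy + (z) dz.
alpha ∧ beta = (y) dx ∧ dy + (-z) dy ∧ dz + (y) dx ∧ dz

Distribute the wedge, using dx_i ∧ dx_j = -dx_j ∧ dx_i and dx_i ∧ dx_i = 0. For each pair (i, j) with i < j, the coefficient of dx_i ∧ dx_j in alpha ∧ beta is (alpha_i * beta_j - alpha_j * beta_i). Collecting: alpha ∧ beta = (y) dx ∧ dy + (-z) dy ∧ dz + (y) dx ∧ dz.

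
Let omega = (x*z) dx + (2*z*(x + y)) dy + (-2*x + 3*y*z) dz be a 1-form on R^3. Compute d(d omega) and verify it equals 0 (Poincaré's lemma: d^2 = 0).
d(d omega) = 0

Step 1: d omega = sum_{i<j} (∂f_j/∂x_i - ∂f_i/∂x_j) dx_i ∧ dx_j:
  coeff of dx ∧ dy: 2*z
  coeff of dx ∧ dz: -x - 2
  coeff of dy ∧ dz: -2*x - 2*y + 3*z
Step 2: Apply d again to each 2-form coefficient. The only possible 3-form in R^3 is dx ∧ dy ∧ dz, with coefficient
  ∂(coeff of dy∧dz)/∂x - ∂(coeff of dx∧dz)/∂y + ∂(coeff of dx∧dy)/∂z
  = ∂/∂x (-2*x - 2*y + 3*z) - ∂/∂y (-x - 2) + ∂/∂z (2*z).
Each of these terms simplifies to sums of mixed partials that cancel in pairs. The result is 0 (by equality of mixed partials for smooth functions — Schwarz / Clairaut).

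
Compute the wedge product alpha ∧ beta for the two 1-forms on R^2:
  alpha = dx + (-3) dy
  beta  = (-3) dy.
alpha ∧ beta = (-3) dx ∧ dy

Distribute the wedge, using dx_i ∧ dx_j = -dx_j ∧ dx_i and dx_i ∧ dx_i = 0. For each pair (i, j) with i < j, the coefficient of dx_i ∧ dx_j in alpha ∧ beta is (alpha_i * beta_j - alpha_j * beta_i). Collecting: alpha ∧ beta = (-3) dx ∧ dy.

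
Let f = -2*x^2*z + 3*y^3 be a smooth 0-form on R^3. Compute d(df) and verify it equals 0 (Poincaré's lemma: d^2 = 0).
d(df) = 0

Step 1: df = sum_i (∂f/∂x_i) dx_i = (-4*x*z) dx + (9*y^2) dy + (-2*x^2) dz.
Step 2: Apply d again. Using the 1-form formula, the coefficient of dx ∧ dy in d(df) is ∂^2 f/∂x ∂y - ∂^2 f/∂y ∂x = (0) - (0) = 0 (equality of mixed partials for smooth f).
Similarly for dx ∧ dz and dy ∧ dz — all coefficients vanish. So d(df) = 0.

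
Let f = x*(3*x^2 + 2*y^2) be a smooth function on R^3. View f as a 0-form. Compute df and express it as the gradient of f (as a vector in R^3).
df = (9*x^2 + 2*y^2) dx + (4*x*y) dy + (0) dz; grad f = (9*x^2 + 2*y^2, 4*x*y, 0)

For a 0-form f, d f = (∂f/∂x) dx + (∂f/∂y) dy + (∂f/∂z) dz. The components of the vector representation are exactly the entries of grad f in Cartesian coordinates:
  ∂f/∂x = 9*x^2 + 2*y^2
  ∂f/∂y = 4*x*y
  ∂f/∂z = 0.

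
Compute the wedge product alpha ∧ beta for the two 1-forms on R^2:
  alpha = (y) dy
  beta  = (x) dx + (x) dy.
alpha ∧ beta = (-x*y) dx ∧ dy

Distribute the wedge, using dx_i ∧ dx_j = -dx_j ∧ dx_i and dx_i ∧ dx_i = 0. For each pair (i, j) with i < j, the coefficient of dx_i ∧ dx_j in alpha ∧ beta is (alpha_i * beta_j - alpha_j * beta_i). Collecting: alpha ∧ beta = (-x*y) dx ∧ dy.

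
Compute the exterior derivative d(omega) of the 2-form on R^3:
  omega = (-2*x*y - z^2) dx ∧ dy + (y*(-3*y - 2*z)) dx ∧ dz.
d(omega) = (6*y) dx ∧ dy ∧ dz

For a 2-form omega = sum_{i<j} g_{ij} dx_i ∧ dx_j, the exterior derivative is
  d(omega) = sum_{i<j} d(g_{ij}) ∧ dx_i ∧ dx_j = sum_{i<j, k} (∂g_{ij}/∂x_k) dx_k ∧ dx_i ∧ dx_j.
Expand each term, using dx_k ∧ dx_i ∧ dx_j = sgn(permutation) dx_{(a)} ∧ dx_{(b)} ∧ dx_{(c)} with (a < b < c) sorted:
  d(-2*x*y - z^2) includes (∂/∂z)(-2*x*y - z^2) dz = (-2*z) dz, which multiplied by dx ∧ dy gives (-2*z) dx ∧ dy ∧ dz
  d(y*(-3*y - 2*z)) includes (∂/∂y)(y*(-3*y - 2*z)) dy = (-6*y - 2*z) dy, which multiplied by dx ∧ dz gives (6*y + 2*z) dx ∧ dy ∧ dz
Collecting like 3-forms: d(omega) = (6*y) dx ∧ dy ∧ dz.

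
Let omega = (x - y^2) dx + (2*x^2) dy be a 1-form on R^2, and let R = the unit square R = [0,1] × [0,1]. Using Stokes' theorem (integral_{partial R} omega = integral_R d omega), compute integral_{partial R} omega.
integral_(partial R) omega = 3

Stokes: integral_partial_R omega = integral_R d omega with d omega = (∂Q/∂x - ∂P/∂y) dx ∧ dy.
  ∂Q/∂x = 4*x
  ∂P/∂y = -2*y
  integrand = ∂Q/∂x - ∂P/∂y = 4*x + 2*y.
Integrating over R: integral_0^1 integral_0^1 (4*x + 2*y) dx dy = 3.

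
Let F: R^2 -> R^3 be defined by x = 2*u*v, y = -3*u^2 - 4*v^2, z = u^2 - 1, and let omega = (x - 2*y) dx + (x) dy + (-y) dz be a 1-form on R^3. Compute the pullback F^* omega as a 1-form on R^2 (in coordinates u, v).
F^* omega = (6*u^3 + 12*u*v^2 + 16*v^3) du + (4*u^2*(3*u + v)) dv

Using F^*(f dg) = (f ∘ F) d(g ∘ F), substitute each coordinate x_i by F_i(u, v) in f_i, and replace dx_i by d F_i = (∂F_i/∂u) du + (∂F_i/∂v) dv.
  For the x component: f_1(F) = 6*u^2 + 2*u*v + 8*v^2; d F_1 = (2*v) du + (2*u) dv
  For the y component: f_2(F) = 2*u*v; d F_2 = (-6*u) du + (-8*v) dv
  For the z component: f_3(F) = 3*u^2 + 4*v^2; d F_3 = (2*u) du + (0) dv
Combining and collecting du, dv coefficients:
  coeff of du: 6*u^3 + 12*u*v^2 + 16*v^3
  coeff of dv: 4*u^2*(3*u + v)
F^* omega = (6*u^3 + 12*u*v^2 + 16*v^3) du + (4*u^2*(3*u + v)) dv.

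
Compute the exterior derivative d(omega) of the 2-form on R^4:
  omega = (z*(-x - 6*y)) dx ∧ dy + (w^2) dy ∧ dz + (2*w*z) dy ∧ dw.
d(omega) = (-x - 6*y) dx ∧ dy ∧ dz

For a 2-form omega = sum_{i<j} g_{ij} dx_i ∧ dx_j, the exterior derivative is
  d(omega) = sum_{i<j} d(g_{ij}) ∧ dx_i ∧ dx_j = sum_{i<j, k} (∂g_{ij}/∂x_k) dx_k ∧ dx_i ∧ dx_j.
Expand each term, using dx_k ∧ dx_i ∧ dx_j = sgn(permutation) dx_{(a)} ∧ dx_{(b)} ∧ dx_{(c)} with (a < b < c) sorted:
  d(z*(-x - 6*y)) includes (∂/∂z)(z*(-x - 6*y)) dz = (-x - 6*y) dz, which multiplied by dx ∧ dy gives (-x - 6*y) dx ∧ dy ∧ dz
  d(w^2) includes (∂/∂w)(w^2) dw = (2*w) dw, which multiplied by dy ∧ dz gives (2*w) dy ∧ dz ∧ dw
  d(2*w*z) includes (∂/∂z)(2*w*z) dz = (2*w) dz, which multiplied by dy ∧ dw gives (-2*w) dy ∧ dz ∧ dw
Collecting like 3-forms: d(omega) = (-x - 6*y) dx ∧ dy ∧ dz.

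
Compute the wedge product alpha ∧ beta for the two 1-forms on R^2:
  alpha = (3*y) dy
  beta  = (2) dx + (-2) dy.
alpha ∧ beta = (-6*y) dx ∧ dy

Distribute the wedge, using dx_i ∧ dx_j = -dx_j ∧ dx_i and dx_i ∧ dx_i = 0. For each pair (i, j) with i < j, the coefficient of dx_i ∧ dx_j in alpha ∧ beta is (alpha_i * beta_j - alpha_j * beta_i). Collecting: alpha ∧ beta = (-6*y) dx ∧ dy.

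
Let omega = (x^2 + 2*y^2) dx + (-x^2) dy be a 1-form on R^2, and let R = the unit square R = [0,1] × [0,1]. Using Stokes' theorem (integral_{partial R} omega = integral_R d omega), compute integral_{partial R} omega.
integral_(partial R) omega = -3

Stokes: integral_partial_R omega = integral_R d omega with d omega = (∂Q/∂x - ∂P/∂y) dx ∧ dy.
  ∂Q/∂x = -2*x
  ∂P/∂y = 4*y
  integrand = ∂Q/∂x - ∂P/∂y = -2*x - 4*y.
Integrating over R: integral_0^1 integral_0^1 (-2*x - 4*y) dx dy = -3.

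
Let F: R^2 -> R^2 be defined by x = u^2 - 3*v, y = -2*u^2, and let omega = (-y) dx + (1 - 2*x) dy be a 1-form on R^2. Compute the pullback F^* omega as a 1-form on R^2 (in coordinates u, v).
F^* omega = (4*u*(3*u^2 - 6*v - 1)) du + (-6*u^2) dv

Using F^*(f dg) = (f ∘ F) d(g ∘ F), substitute each coordinate x_i by F_i(u, v) in f_i, and replace dx_i by d F_i = (∂F_i/∂u) du + (∂F_i/∂v) dv.
  For the x component: f_1(F) = 2*u^2; d F_1 = (2*u) du + (-3) dv
  For the y component: f_2(F) = -2*u^2 + 6*v + 1; d F_2 = (-4*u) du + (0) dv
Combining and collecting du, dv coefficients:
  coeff of du: 4*u*(3*u^2 - 6*v - 1)
  coeff of dv: -6*u^2
F^* omega = (4*u*(3*u^2 - 6*v - 1)) du + (-6*u^2) dv.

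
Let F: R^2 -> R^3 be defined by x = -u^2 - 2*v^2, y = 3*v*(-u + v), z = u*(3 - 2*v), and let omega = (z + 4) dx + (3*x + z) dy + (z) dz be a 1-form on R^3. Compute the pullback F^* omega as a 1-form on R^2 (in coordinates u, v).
F^* omega = (13*u^2*v - 6*u^2 + 10*u*v^2 - 21*u*v + u + 18*v^3) du + (9*u^3 - 8*u^2*v - 15*u^2 + 14*u*v^2 + 6*u*v - 36*v^3 - 16*v) dv

Using F^*(f dg) = (f ∘ F) d(g ∘ F), substitute each coordinate x_i by F_i(u, v) in f_i, and replace dx_i by d F_i = (∂F_i/∂u) du + (∂F_i/∂v) dv.
  For the x component: f_1(F) = -2*u*v + 3*u + 4; d F_1 = (-2*u) du + (-4*v) dv
  For the y component: f_2(F) = -3*u^2 - 2*u*v + 3*u - 6*v^2; d F_2 = (-3*v) du + (-3*u + 6*v) dv
  For the z component: f_3(F) = u*(3 - 2*v); d F_3 = (3 - 2*v) du + (-2*u) dv
Combining and collecting du, dv coefficients:
  coeff of du: 13*u^2*v - 6*u^2 + 10*u*v^2 - 21*u*v + u + 18*v^3
  coeff of dv: 9*u^3 - 8*u^2*v - 15*u^2 + 14*u*v^2 + 6*u*v - 36*v^3 - 16*v
F^* omega = (13*u^2*v - 6*u^2 + 10*u*v^2 - 21*u*v + u + 18*v^3) du + (9*u^3 - 8*u^2*v - 15*u^2 + 14*u*v^2 + 6*u*v - 36*v^3 - 16*v) dv.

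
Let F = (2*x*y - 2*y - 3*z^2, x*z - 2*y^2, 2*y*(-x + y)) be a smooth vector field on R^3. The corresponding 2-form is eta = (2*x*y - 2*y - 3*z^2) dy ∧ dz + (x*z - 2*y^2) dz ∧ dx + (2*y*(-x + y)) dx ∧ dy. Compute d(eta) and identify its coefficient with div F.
d(eta) = (-2*y) dx ∧ dy ∧ dz; div F = -2*y

For a 2-form in R^3 of the form above, applying d gives a 3-form with coefficient ∂P/∂x + ∂Q/∂y + ∂R/∂z:
  ∂P/∂x = 2*y
  ∂Q/∂y = -4*y
  ∂R/∂z = 0
Sum = -2*y, which is exactly div F.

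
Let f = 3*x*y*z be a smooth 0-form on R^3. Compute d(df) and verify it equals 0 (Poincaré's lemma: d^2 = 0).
d(df) = 0

Step 1: df = sum_i (∂f/∂x_i) dx_i = (3*y*z) dx + (3*x*z) dy + (3*x*y) dz.
Step 2: Apply d again. Using the 1-form formula, the coefficient of dx ∧ dy in d(df) is ∂^2 f/∂x ∂y - ∂^2 f/∂y ∂x = (3*z) - (3*z) = 0 (equality of mixed partials for smooth f).
Similarly for dx ∧ dz and dy ∧ dz — all coefficients vanish. So d(df) = 0.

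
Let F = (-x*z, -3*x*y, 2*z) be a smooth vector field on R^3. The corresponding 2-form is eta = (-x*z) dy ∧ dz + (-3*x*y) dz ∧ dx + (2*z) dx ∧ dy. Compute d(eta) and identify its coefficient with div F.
d(eta) = (-3*x - z + 2) dx ∧ dy ∧ dz; div F = -3*x - z + 2

For a 2-form in R^3 of the form above, applying d gives a 3-form with coefficient ∂P/∂x + ∂Q/∂y + ∂R/∂z:
  ∂P/∂x = -z
  ∂Q/∂y = -3*x
  ∂R/∂z = 2
Sum = -3*x - z + 2, which is exactly div F.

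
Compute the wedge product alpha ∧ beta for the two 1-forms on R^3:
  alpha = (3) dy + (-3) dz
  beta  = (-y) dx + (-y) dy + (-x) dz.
alpha ∧ beta = (3*y) dx ∧ dy + (-3*x - 3*y) dy ∧ dz + (-3*y) dx ∧ dz

Distribute the wedge, using dx_i ∧ dx_j = -dx_j ∧ dx_i and dx_i ∧ dx_i = 0. For each pair (i, j) with i < j, the coefficient of dx_i ∧ dx_j in alpha ∧ beta is (alpha_i * beta_j - alpha_j * beta_i). Collecting: alpha ∧ beta = (3*y) dx ∧ dy + (-3*x - 3*y) dy ∧ dz + (-3*y) dx ∧ dz.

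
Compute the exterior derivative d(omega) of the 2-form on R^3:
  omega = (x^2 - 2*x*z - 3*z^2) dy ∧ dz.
d(omega) = (2*x - 2*z) dx ∧ dy ∧ dz

For a 2-form omega = sum_{i<j} g_{ij} dx_i ∧ dx_j, the exterior derivative is
  d(omega) = sum_{i<j} d(g_{ij}) ∧ dx_i ∧ dx_j = sum_{i<j, k} (∂g_{ij}/∂x_k) dx_k ∧ dx_i ∧ dx_j.
Expand each term, using dx_k ∧ dx_i ∧ dx_j = sgn(permutation) dx_{(a)} ∧ dx_{(b)} ∧ dx_{(c)} with (a < b < c) sorted:
  d(x^2 - 2*x*z - 3*z^2) includes (∂/∂x)(x^2 - 2*x*z - 3*z^2) dx = (2*x - 2*z) dx, which multiplied by dy ∧ dz gives (2*x - 2*z) dx ∧ dy ∧ dz
Collecting like 3-forms: d(omega) = (2*x - 2*z) dx ∧ dy ∧ dz.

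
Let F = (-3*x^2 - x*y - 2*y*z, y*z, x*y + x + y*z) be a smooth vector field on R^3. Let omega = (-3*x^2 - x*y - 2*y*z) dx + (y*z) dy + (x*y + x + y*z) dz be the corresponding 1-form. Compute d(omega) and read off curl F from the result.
d(omega) = (x - y + z) dy ∧ dz + (-3*y - 1) dz ∧ dx + (x + 2*z) dx ∧ dy; curl F = (x - y + z, -3*y - 1, x + 2*z)

d omega = sum_{i<j} (∂f_j/∂x_i - ∂f_i/∂x_j) dx_i ∧ dx_j. Under the identification (dy ∧ dz, dz ∧ dx, dx ∧ dy) ↔ (e_x, e_y, e_z), the coefficients are exactly the components of curl F. Compute:
  ∂R/∂y - ∂Q/∂z = (x + z) - (y) = x - y + z
  ∂P/∂z - ∂R/∂x = (-2*y) - (y + 1) = -3*y - 1
  ∂Q/∂x - ∂P/∂y = (0) - (-x - 2*z) = x + 2*z.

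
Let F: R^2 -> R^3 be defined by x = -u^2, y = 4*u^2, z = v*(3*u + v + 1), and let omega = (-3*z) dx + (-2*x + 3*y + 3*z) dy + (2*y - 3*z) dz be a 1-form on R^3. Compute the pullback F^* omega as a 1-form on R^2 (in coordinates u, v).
F^* omega = (112*u^3 + 114*u^2*v + 3*u*v^2 + 30*u*v - 9*v^3 - 9*v^2) du + (24*u^3 - 11*u^2*v + 8*u^2 - 27*u*v^2 - 18*u*v - 6*v^3 - 9*v^2 - 3*v) dv

Using F^*(f dg) = (f ∘ F) d(g ∘ F), substitute each coordinate x_i by F_i(u, v) in f_i, and replace dx_i by d F_i = (∂F_i/∂u) du + (∂F_i/∂v) dv.
  For the x component: f_1(F) = 3*v*(-3*u - v - 1); d F_1 = (-2*u) du + (0) dv
  For the y component: f_2(F) = 14*u^2 + 9*u*v + 3*v^2 + 3*v; d F_2 = (8*u) du + (0) dv
  For the z component: f_3(F) = 8*u^2 - 9*u*v - 3*v^2 - 3*v; d F_3 = (3*v) du + (3*u + 2*v + 1) dv
Combining and collecting du, dv coefficients:
  coeff of du: 112*u^3 + 114*u^2*v + 3*u*v^2 + 30*u*v - 9*v^3 - 9*v^2
  coeff of dv: 24*u^3 - 11*u^2*v + 8*u^2 - 27*u*v^2 - 18*u*v - 6*v^3 - 9*v^2 - 3*v
F^* omega = (112*u^3 + 114*u^2*v + 3*u*v^2 + 30*u*v - 9*v^3 - 9*v^2) du + (24*u^3 - 11*u^2*v + 8*u^2 - 27*u*v^2 - 18*u*v - 6*v^3 - 9*v^2 - 3*v) dv.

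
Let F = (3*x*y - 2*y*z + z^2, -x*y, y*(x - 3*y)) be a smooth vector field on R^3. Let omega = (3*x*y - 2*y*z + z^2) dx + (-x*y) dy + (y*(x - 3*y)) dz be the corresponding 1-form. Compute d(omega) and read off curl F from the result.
d(omega) = (x - 6*y) dy ∧ dz + (-3*y + 2*z) dz ∧ dx + (-3*x - y + 2*z) dx ∧ dy; curl F = (x - 6*y, -3*y + 2*z, -3*x - y + 2*z)

d omega = sum_{i<j} (∂f_j/∂x_i - ∂f_i/∂x_j) dx_i ∧ dx_j. Under the identification (dy ∧ dz, dz ∧ dx, dx ∧ dy) ↔ (e_x, e_y, e_z), the coefficients are exactly the components of curl F. Compute:
  ∂R/∂y - ∂Q/∂z = (x - 6*y) - (0) = x - 6*y
  ∂P/∂z - ∂R/∂x = (-2*y + 2*z) - (y) = -3*y + 2*z
  ∂Q/∂x - ∂P/∂y = (-y) - (3*x - 2*z) = -3*x - y + 2*z.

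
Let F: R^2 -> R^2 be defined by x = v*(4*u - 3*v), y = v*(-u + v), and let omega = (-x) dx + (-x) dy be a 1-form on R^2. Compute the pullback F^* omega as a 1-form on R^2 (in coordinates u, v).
F^* omega = (v^2*(-12*u + 9*v)) du + (v*(-12*u^2 + 25*u*v - 12*v^2)) dv

Using F^*(f dg) = (f ∘ F) d(g ∘ F), substitute each coordinate x_i by F_i(u, v) in f_i, and replace dx_i by d F_i = (∂F_i/∂u) du + (∂F_i/∂v) dv.
  For the x component: f_1(F) = v*(-4*u + 3*v); d F_1 = (4*v) du + (4*u - 6*v) dv
  For the y component: f_2(F) = v*(-4*u + 3*v); d F_2 = (-v) du + (-u + 2*v) dv
Combining and collecting du, dv coefficients:
  coeff of du: v^2*(-12*u + 9*v)
  coeff of dv: v*(-12*u^2 + 25*u*v - 12*v^2)
F^* omega = (v^2*(-12*u + 9*v)) du + (v*(-12*u^2 + 25*u*v - 12*v^2)) dv.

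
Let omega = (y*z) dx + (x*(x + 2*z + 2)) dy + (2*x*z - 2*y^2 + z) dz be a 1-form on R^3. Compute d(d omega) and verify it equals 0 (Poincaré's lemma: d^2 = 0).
d(d omega) = 0

Step 1: d omega = sum_{i<j} (∂f_j/∂x_i - ∂f_i/∂x_j) dx_i ∧ dx_j:
  coeff of dx ∧ dy: 2*x + z + 2
  coeff of dx ∧ dz: -y + 2*z
  coeff of dy ∧ dz: -2*x - 4*y
Step 2: Apply d again to each 2-form coefficient. The only possible 3-form in R^3 is dx ∧ dy ∧ dz, with coefficient
  ∂(coeff of dy∧dz)/∂x - ∂(coeff of dx∧dz)/∂y + ∂(coeff of dx∧dy)/∂z
  = ∂/∂x (-2*x - 4*y) - ∂/∂y (-y + 2*z) + ∂/∂z (2*x + z + 2).
Each of these terms simplifies to sums of mixed partials that cancel in pairs. The result is 0 (by equality of mixed partials for smooth functions — Schwarz / Clairaut).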